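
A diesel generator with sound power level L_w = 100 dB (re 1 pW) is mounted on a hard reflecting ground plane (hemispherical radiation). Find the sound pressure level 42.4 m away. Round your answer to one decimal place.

The power spreads over a hemisphere of area 2π·r², so L_p = L_w − 10·log₁₀(2π·r²).
2π·r² = 1.13e+04 m², 10·log₁₀ of that is 40.529 dB.
L_p = 100 − 40.529 = 59.47 dB.

59.5 dB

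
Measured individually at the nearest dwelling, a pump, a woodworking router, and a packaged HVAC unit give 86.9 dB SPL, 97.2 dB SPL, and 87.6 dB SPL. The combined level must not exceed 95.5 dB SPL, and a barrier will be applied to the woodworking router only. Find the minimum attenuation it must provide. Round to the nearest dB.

3 dB

The untreated sources together contribute 10^(86.9/10) + 10^(87.6/10) = 1.065e+09, i.e. 90.27 dB SPL.
The limit corresponds to 10^(95.5/10) = 3.548e+09; subtracting the fixed part leaves 2.483e+09 for the woodworking router, i.e. 93.95 dB SPL.
Required insertion loss = 97.2 − 93.95 = 3.25 dB.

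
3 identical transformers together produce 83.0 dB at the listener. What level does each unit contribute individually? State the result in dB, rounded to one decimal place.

For N identical incoherent sources L_total = L₁ + 10·log₁₀ N, so L₁ = 83.0 − 10·log₁₀(3) = 83.0 − 4.771.

78.2 dB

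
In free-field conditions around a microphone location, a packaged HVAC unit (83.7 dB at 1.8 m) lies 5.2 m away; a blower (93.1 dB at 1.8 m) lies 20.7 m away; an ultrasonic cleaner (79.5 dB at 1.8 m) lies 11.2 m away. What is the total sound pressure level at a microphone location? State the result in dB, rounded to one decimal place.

76.6 dB

Propagate each source to the receiver with L = L_ref − 20·log₁₀(r/r_ref), then add intensities.
packaged HVAC unit: 83.7 − 20·log₁₀(5.2/1.8) = 83.7 − 9.21 = 74.49 dB.
blower: 93.1 − 20·log₁₀(20.7/1.8) = 93.1 − 21.21 = 71.89 dB.
ultrasonic cleaner: 79.5 − 20·log₁₀(11.2/1.8) = 79.5 − 15.88 = 63.62 dB.
Σ 10^(L/10) = 4.583e+07 → L_total = 10·log₁₀(4.583e+07) = 76.61 dB.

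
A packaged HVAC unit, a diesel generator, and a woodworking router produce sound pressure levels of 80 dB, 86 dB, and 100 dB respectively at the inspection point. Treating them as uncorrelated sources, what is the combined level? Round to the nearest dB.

100 dB

For uncorrelated sources the intensities add, so convert each level to linear form, sum, and take 10·log₁₀ of the total.
Σ 10^(L/10) = 10^(80/10) + 10^(86/10) + 10^(100/10) = 1.050e+10.
L_total = 10·log₁₀(1.050e+10) = 100.21 dB.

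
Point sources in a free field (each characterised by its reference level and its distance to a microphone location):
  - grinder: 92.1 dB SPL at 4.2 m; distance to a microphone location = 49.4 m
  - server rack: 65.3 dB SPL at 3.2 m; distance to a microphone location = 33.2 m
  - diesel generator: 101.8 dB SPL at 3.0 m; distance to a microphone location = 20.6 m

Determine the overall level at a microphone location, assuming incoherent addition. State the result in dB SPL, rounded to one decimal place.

Propagate each source to the receiver with L = L_ref − 20·log₁₀(r/r_ref), then add intensities.
grinder: 92.1 − 20·log₁₀(49.4/4.2) = 92.1 − 21.41 = 70.69 dB SPL.
server rack: 65.3 − 20·log₁₀(33.2/3.2) = 65.3 − 20.32 = 44.98 dB SPL.
diesel generator: 101.8 − 20·log₁₀(20.6/3.0) = 101.8 − 16.73 = 85.07 dB SPL.
Σ 10^(L/10) = 3.328e+08 → L_total = 10·log₁₀(3.328e+08) = 85.22 dB SPL.

85.2 dB SPL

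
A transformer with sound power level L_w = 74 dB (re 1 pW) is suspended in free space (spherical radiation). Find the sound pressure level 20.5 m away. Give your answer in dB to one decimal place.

Free-field spherical radiation: L_p = L_w − 10·log₁₀(4π·r²), r = 20.5 m.
4π·r² = 5281 m², 10·log₁₀ of that is 37.227 dB.
L_p = 74 − 37.227 = 36.77 dB.

36.8 dB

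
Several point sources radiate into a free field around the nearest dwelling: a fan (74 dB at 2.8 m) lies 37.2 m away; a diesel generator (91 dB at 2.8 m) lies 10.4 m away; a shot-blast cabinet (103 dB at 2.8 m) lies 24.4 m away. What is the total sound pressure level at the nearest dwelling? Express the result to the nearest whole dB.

First find each source's level at the receiver (point-source: −20·log₁₀(r/r_ref)), then combine on an intensity basis.
fan: 74 − 20·log₁₀(37.2/2.8) = 74 − 22.47 = 51.53 dB.
diesel generator: 91 − 20·log₁₀(10.4/2.8) = 91 − 11.40 = 79.60 dB.
shot-blast cabinet: 103 − 20·log₁₀(24.4/2.8) = 103 − 18.80 = 84.20 dB.
Σ 10^(L/10) = 3.541e+08 → L_total = 10·log₁₀(3.541e+08) = 85.49 dB.

85 dB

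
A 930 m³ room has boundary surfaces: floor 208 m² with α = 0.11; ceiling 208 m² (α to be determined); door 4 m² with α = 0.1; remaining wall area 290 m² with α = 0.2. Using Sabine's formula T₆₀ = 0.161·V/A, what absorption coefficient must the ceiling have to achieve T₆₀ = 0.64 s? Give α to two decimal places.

A = 0.161·V/T₆₀ = 0.161·930/0.64 = 233.95 m² sabins.
Absorption from the other surfaces = 208·0.11 + 4·0.1 + 290·0.2 = 81.28 m², so the ceiling must supply 152.67 m² over 208 m².
α = 152.67/208 = 0.734.

0.73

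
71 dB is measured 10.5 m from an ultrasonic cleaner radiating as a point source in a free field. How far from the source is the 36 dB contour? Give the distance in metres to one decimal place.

The 35.0 dB drop corresponds to a distance ratio of 10^(35.0/20) for a point source.
r₂ = 10.5·10^((71−36)/20) = 10.5·10^(35.0/20) = 590.46 m.

590.5 m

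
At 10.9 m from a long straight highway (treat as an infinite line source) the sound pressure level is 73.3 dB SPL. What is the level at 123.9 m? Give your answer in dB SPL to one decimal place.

Line-source attenuation: ΔL = 10·log₁₀(r₂/r₁) = 10·log₁₀(123.9/10.9) = 10.556 dB.
L₂ = 73.3 − 10·log₁₀(123.9/10.9) = 73.3 − 10.556 = 62.74 dB SPL.

62.7 dB SPL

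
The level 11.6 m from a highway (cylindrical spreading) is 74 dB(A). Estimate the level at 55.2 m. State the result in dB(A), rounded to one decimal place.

67.2 dB(A)

Cylindrical spreading from a line source gives a 10·log₁₀(r₂/r₁) drop.
L₂ = 74 − 10·log₁₀(55.2/11.6) = 74 − 6.775 = 67.23 dB(A).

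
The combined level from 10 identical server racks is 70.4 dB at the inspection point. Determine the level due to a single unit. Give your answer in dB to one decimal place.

Dividing the total intensity by 10 lowers the level by 10·log₁₀ 10 = 10.000 dB: L₁ = 70.4 − 10.000.

60.4 dB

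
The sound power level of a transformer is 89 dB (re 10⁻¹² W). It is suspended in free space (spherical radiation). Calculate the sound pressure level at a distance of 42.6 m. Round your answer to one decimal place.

Free-field spherical radiation: L_p = L_w − 10·log₁₀(4π·r²), r = 42.6 m.
4π·r² = 2.28e+04 m², 10·log₁₀ of that is 43.580 dB.
L_p = 89 − 43.580 = 45.42 dB.

45.4 dB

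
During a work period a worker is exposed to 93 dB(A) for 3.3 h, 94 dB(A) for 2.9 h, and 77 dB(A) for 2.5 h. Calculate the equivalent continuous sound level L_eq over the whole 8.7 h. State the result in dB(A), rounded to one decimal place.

92.1 dB(A)

Weight each interval's intensity by its duration and average over T = 8.7 h:
Σ tᵢ·10^(Lᵢ/10) = 3.3·10^(93/10) + 2.9·10^(94/10) + 2.5·10^(77/10) = 1.399e+10.
L_eq = 10·log₁₀(1.399e+10/8.7) = 92.06 dB(A).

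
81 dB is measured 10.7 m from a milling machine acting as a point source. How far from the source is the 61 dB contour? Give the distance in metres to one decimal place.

107.0 m

For a point source L₁ − L₂ = 20·log₁₀(r₂/r₁), so r₂ = r₁·10^((L₁−L₂)/20).
r₂ = 10.7·10^((81−61)/20) = 10.7·10^(20.0/20) = 107.00 m.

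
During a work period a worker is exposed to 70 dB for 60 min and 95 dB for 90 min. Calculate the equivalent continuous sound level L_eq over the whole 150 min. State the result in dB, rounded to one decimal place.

92.8 dB

The energy average is taken in the linear domain: L_eq = 10·log₁₀[(Σ tᵢ·10^(Lᵢ/10))/T], T = 150 min.
Σ tᵢ·10^(Lᵢ/10) = 60·10^(70/10) + 90·10^(95/10) = 2.852e+11.
L_eq = 10·log₁₀(2.852e+11/150) = 92.79 dB.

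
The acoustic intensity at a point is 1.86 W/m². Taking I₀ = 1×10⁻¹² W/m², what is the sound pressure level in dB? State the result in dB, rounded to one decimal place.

122.7 dB

I/I₀ = 1.86/10⁻¹² = 1.86×10^12, and L = 10·log₁₀(I/I₀).
L = 10·(0.2695 + 12) = 122.70 dB.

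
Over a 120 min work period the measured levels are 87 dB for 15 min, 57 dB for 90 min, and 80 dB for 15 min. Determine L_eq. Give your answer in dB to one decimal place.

78.8 dB

Weight each interval's intensity by its duration and average over T = 120 min:
Σ tᵢ·10^(Lᵢ/10) = 15·10^(87/10) + 90·10^(57/10) + 15·10^(80/10) = 9.063e+09.
L_eq = 10·log₁₀(9.063e+09/120) = 78.78 dB.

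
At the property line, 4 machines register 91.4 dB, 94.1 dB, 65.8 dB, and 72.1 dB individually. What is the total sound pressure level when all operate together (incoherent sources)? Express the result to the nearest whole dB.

96 dB

For uncorrelated sources the intensities add, so convert each level to linear form, sum, and take 10·log₁₀ of the total.
Σ 10^(L/10) = 10^(91.4/10) + 10^(94.1/10) + 10^(65.8/10) + 10^(72.1/10) = 3.971e+09.
L_total = 10·log₁₀(3.971e+09) = 95.99 dB.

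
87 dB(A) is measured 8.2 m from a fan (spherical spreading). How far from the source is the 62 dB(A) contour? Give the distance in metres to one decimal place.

145.8 m

Point-source spreading drops the level by 20·log₁₀(r₂/r₁); inverting, r₂/r₁ = 10^(ΔL/20).
r₂ = 8.2·10^((87−62)/20) = 8.2·10^(25.0/20) = 145.82 m.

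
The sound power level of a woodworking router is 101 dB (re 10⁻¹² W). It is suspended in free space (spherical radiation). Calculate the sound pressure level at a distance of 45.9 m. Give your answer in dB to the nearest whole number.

57 dB

L_p = L_w − 10·log₁₀(4π·r²) with r = 45.9 m.
4π·r² = 2.647e+04 m², 10·log₁₀ of that is 44.228 dB.
L_p = 101 − 44.228 = 56.77 dB.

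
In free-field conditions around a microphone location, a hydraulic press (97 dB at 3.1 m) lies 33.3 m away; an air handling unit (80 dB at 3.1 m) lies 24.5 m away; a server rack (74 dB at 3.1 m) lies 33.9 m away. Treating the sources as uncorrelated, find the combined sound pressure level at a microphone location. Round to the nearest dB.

Apply inverse-square spreading to bring every level to the receiver, then sum 10^(L/10).
hydraulic press: 97 − 20·log₁₀(33.3/3.1) = 97 − 20.62 = 76.38 dB.
air handling unit: 80 − 20·log₁₀(24.5/3.1) = 80 − 17.96 = 62.04 dB.
server rack: 74 − 20·log₁₀(33.9/3.1) = 74 − 20.78 = 53.22 dB.
Σ 10^(L/10) = 4.525e+07 → L_total = 10·log₁₀(4.525e+07) = 76.56 dB.

77 dB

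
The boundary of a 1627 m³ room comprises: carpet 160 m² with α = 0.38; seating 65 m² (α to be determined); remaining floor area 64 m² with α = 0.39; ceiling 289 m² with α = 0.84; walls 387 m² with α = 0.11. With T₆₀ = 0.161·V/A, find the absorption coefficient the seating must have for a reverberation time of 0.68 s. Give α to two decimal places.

Required total absorption A = 0.161·1627/0.68 = 385.22 m².
Absorption from the other surfaces = 160·0.38 + 64·0.39 + 289·0.84 + 387·0.11 = 371.09 m², so the seating must supply 14.13 m² over 65 m².
α = 14.13/65 = 0.217.

0.22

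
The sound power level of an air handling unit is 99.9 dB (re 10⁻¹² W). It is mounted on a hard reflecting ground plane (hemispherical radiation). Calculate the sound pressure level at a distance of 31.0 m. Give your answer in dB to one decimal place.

The power spreads over a hemisphere of area 2π·r², so L_p = L_w − 10·log₁₀(2π·r²).
2π·r² = 6038 m², 10·log₁₀ of that is 37.809 dB.
L_p = 99.9 − 37.809 = 62.09 dB.

62.1 dB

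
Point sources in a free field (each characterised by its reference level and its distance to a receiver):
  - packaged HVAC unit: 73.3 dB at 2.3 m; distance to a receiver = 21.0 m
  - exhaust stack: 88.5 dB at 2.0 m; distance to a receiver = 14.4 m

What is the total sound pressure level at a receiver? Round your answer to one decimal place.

Propagate each source to the receiver with L = L_ref − 20·log₁₀(r/r_ref), then add intensities.
packaged HVAC unit: 73.3 − 20·log₁₀(21.0/2.3) = 73.3 − 19.21 = 54.09 dB.
exhaust stack: 88.5 − 20·log₁₀(14.4/2.0) = 88.5 − 17.15 = 71.35 dB.
Σ 10^(L/10) = 1.391e+07 → L_total = 10·log₁₀(1.391e+07) = 71.43 dB.

71.4 dB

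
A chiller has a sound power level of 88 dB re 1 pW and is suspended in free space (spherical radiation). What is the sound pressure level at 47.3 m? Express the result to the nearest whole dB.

44 dB

L_p = L_w − 10·log₁₀(4π·r²) with r = 47.3 m.
4π·r² = 2.811e+04 m², 10·log₁₀ of that is 44.489 dB.
L_p = 88 − 44.489 = 43.51 dB.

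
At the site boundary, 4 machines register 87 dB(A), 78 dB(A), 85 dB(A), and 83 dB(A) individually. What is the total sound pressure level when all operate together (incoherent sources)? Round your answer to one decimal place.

For uncorrelated sources the intensities add, so convert each level to linear form, sum, and take 10·log₁₀ of the total.
Σ 10^(L/10) = 10^(87/10) + 10^(78/10) + 10^(85/10) + 10^(83/10) = 1.080e+09.
L_total = 10·log₁₀(1.080e+09) = 90.33 dB(A).

90.3 dB(A)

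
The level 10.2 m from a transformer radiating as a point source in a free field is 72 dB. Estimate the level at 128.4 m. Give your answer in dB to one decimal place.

50.0 dB

For a point source, L₂ = L₁ − 20·log₁₀(r₂/r₁).
L₂ = 72 − 20·log₁₀(128.4/10.2) = 72 − 21.999 = 50.00 dB.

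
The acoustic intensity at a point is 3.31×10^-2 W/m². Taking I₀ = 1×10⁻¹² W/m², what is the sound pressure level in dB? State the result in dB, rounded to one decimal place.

105.2 dB

L = 10·log₁₀(I/I₀) = 10·log₁₀(3.31×10^-2/10⁻¹²) = 10·log₁₀(3.31×10^10).
L = 10·(0.5198 + 10) = 105.20 dB.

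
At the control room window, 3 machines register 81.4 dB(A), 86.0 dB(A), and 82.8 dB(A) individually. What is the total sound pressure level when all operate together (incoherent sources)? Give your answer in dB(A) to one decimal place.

Incoherent sources combine by intensity addition: L_total = 10·log₁₀(Σ 10^(L_i/10)).
Σ 10^(L/10) = 10^(81.4/10) + 10^(86.0/10) + 10^(82.8/10) = 7.267e+08.
L_total = 10·log₁₀(7.267e+08) = 88.61 dB(A).

88.6 dB(A)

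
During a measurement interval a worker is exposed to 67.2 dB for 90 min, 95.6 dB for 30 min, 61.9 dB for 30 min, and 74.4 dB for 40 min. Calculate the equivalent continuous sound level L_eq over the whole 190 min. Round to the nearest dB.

88 dB

Weight each interval's intensity by its duration and average over T = 190 min:
Σ tᵢ·10^(Lᵢ/10) = 90·10^(67.2/10) + 30·10^(95.6/10) + 30·10^(61.9/10) + 40·10^(74.4/10) = 1.105e+11.
L_eq = 10·log₁₀(1.105e+11/190) = 87.65 dB.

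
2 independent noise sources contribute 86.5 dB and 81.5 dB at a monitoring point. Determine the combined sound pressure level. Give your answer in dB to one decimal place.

87.7 dB

For uncorrelated sources the intensities add, so convert each level to linear form, sum, and take 10·log₁₀ of the total.
Σ 10^(L/10) = 10^(86.5/10) + 10^(81.5/10) = 5.879e+08.
L_total = 10·log₁₀(5.879e+08) = 87.69 dB.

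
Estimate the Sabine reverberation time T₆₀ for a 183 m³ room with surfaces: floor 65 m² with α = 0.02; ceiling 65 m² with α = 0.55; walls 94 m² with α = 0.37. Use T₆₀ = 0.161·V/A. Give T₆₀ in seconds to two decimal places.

Summing Sᵢαᵢ: 65·0.02 + 65·0.55 + 94·0.37 = 71.83 m².
T₆₀ = 0.161·V/A = 0.161·183/71.83 = 0.410 s.

0.41 s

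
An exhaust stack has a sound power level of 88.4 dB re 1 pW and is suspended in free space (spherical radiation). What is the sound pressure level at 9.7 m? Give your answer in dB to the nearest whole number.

The power spreads over a sphere of area 4π·r², so L_p = L_w − 10·log₁₀(4π·r²).
4π·r² = 1182 m², 10·log₁₀ of that is 30.728 dB.
L_p = 88.4 − 30.728 = 57.67 dB.

58 dB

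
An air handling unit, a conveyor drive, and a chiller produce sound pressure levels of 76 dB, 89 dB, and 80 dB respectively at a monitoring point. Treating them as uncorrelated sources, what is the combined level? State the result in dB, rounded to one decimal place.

89.7 dB

For uncorrelated sources the intensities add, so convert each level to linear form, sum, and take 10·log₁₀ of the total.
Σ 10^(L/10) = 10^(76/10) + 10^(89/10) + 10^(80/10) = 9.341e+08.
L_total = 10·log₁₀(9.341e+08) = 89.70 dB.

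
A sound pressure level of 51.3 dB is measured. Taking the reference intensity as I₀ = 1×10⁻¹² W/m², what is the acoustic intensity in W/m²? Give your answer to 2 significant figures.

1.3e-07 W/m²

I/I₀ = 10^(51.3/10) = 1.349e+05, so I = 1.349e+05 × 10⁻¹² W/m².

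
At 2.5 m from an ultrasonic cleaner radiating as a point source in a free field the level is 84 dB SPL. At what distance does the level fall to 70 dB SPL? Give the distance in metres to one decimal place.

12.5 m

Point-source spreading drops the level by 20·log₁₀(r₂/r₁); inverting, r₂/r₁ = 10^(ΔL/20).
r₂ = 2.5·10^((84−70)/20) = 2.5·10^(14.0/20) = 12.53 m.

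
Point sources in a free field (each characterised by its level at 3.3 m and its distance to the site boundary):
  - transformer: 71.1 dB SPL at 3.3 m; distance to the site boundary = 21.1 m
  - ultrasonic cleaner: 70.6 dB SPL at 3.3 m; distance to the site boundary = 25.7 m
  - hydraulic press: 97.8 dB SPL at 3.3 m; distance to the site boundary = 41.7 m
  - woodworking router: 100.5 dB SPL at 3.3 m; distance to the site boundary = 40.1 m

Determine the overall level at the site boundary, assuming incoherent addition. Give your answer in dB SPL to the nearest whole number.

81 dB SPL

Propagate each source to the receiver with L = L_ref − 20·log₁₀(r/r_ref), then add intensities.
transformer: 71.1 − 20·log₁₀(21.1/3.3) = 71.1 − 16.12 = 54.98 dB SPL.
ultrasonic cleaner: 70.6 − 20·log₁₀(25.7/3.3) = 70.6 − 17.83 = 52.77 dB SPL.
hydraulic press: 97.8 − 20·log₁₀(41.7/3.3) = 97.8 − 22.03 = 75.77 dB SPL.
woodworking router: 100.5 − 20·log₁₀(40.1/3.3) = 100.5 − 21.69 = 78.81 dB SPL.
Σ 10^(L/10) = 1.142e+08 → L_total = 10·log₁₀(1.142e+08) = 80.58 dB SPL.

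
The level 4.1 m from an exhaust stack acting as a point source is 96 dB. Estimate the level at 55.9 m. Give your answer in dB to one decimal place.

Point-source attenuation: ΔL = 20·log₁₀(r₂/r₁) = 20·log₁₀(55.9/4.1) = 22.693 dB.
L₂ = 96 − 20·log₁₀(55.9/4.1) = 96 − 22.693 = 73.31 dB.

73.3 dB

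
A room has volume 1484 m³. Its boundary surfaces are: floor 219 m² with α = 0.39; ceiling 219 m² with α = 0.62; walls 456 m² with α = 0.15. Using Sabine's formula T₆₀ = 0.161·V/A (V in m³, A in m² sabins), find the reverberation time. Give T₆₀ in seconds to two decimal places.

Summing Sᵢαᵢ: 219·0.39 + 219·0.62 + 456·0.15 = 289.59 m².
T₆₀ = 0.161 × 1484 / 289.59 = 0.825 s.

0.83 s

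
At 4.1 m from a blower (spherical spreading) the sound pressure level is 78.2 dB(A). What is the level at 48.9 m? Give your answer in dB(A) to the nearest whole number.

57 dB(A)

For a point source, L₂ = L₁ − 20·log₁₀(r₂/r₁).
L₂ = 78.2 − 20·log₁₀(48.9/4.1) = 78.2 − 21.531 = 56.67 dB(A).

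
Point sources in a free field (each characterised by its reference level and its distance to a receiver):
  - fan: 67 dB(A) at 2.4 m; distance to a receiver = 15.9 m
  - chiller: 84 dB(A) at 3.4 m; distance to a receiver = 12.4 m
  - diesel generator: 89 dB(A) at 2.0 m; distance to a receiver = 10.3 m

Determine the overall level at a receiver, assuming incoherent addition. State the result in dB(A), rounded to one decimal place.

Propagate each source to the receiver with L = L_ref − 20·log₁₀(r/r_ref), then add intensities.
fan: 67 − 20·log₁₀(15.9/2.4) = 67 − 16.42 = 50.58 dB(A).
chiller: 84 − 20·log₁₀(12.4/3.4) = 84 − 11.24 = 72.76 dB(A).
diesel generator: 89 − 20·log₁₀(10.3/2.0) = 89 − 14.24 = 74.76 dB(A).
Σ 10^(L/10) = 4.895e+07 → L_total = 10·log₁₀(4.895e+07) = 76.90 dB(A).

76.9 dB(A)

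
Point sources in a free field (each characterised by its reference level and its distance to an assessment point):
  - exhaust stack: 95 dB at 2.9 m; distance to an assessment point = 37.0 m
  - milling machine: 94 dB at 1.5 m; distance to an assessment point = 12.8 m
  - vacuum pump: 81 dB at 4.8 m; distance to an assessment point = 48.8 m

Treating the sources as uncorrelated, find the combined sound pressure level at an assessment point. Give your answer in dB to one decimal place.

77.4 dB

Apply inverse-square spreading to bring every level to the receiver, then sum 10^(L/10).
exhaust stack: 95 − 20·log₁₀(37.0/2.9) = 95 − 22.12 = 72.88 dB.
milling machine: 94 − 20·log₁₀(12.8/1.5) = 94 − 18.62 = 75.38 dB.
vacuum pump: 81 − 20·log₁₀(48.8/4.8) = 81 − 20.14 = 60.86 dB.
Σ 10^(L/10) = 5.514e+07 → L_total = 10·log₁₀(5.514e+07) = 77.41 dB.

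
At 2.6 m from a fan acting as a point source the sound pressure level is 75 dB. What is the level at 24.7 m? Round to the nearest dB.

For a point source, L₂ = L₁ − 20·log₁₀(r₂/r₁).
L₂ = 75 − 20·log₁₀(24.7/2.6) = 75 − 19.554 = 55.45 dB.

55 dB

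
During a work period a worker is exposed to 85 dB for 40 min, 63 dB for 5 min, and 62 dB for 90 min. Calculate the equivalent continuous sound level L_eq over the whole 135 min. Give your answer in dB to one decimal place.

79.8 dB

The energy average is taken in the linear domain: L_eq = 10·log₁₀[(Σ tᵢ·10^(Lᵢ/10))/T], T = 135 min.
Σ tᵢ·10^(Lᵢ/10) = 40·10^(85/10) + 5·10^(63/10) + 90·10^(62/10) = 1.280e+10.
L_eq = 10·log₁₀(1.280e+10/135) = 79.77 dB.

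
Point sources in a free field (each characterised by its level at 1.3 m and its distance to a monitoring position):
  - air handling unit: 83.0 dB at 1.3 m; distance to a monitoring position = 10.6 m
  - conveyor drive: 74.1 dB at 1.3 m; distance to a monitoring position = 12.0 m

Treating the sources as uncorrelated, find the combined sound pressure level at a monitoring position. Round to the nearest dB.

65 dB

Apply inverse-square spreading to bring every level to the receiver, then sum 10^(L/10).
air handling unit: 83.0 − 20·log₁₀(10.6/1.3) = 83.0 − 18.23 = 64.77 dB.
conveyor drive: 74.1 − 20·log₁₀(12.0/1.3) = 74.1 − 19.30 = 54.80 dB.
Σ 10^(L/10) = 3.303e+06 → L_total = 10·log₁₀(3.303e+06) = 65.19 dB.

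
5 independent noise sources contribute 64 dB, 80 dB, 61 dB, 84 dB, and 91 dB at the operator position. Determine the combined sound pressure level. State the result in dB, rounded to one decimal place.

92.1 dB

For uncorrelated sources the intensities add, so convert each level to linear form, sum, and take 10·log₁₀ of the total.
Σ 10^(L/10) = 10^(64/10) + 10^(80/10) + 10^(61/10) + 10^(84/10) + 10^(91/10) = 1.614e+09.
L_total = 10·log₁₀(1.614e+09) = 92.08 dB.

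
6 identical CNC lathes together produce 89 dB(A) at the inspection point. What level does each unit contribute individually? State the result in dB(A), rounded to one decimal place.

81.2 dB(A)

Dividing the total intensity by 6 lowers the level by 10·log₁₀ 6 = 7.782 dB: L₁ = 89 − 7.782.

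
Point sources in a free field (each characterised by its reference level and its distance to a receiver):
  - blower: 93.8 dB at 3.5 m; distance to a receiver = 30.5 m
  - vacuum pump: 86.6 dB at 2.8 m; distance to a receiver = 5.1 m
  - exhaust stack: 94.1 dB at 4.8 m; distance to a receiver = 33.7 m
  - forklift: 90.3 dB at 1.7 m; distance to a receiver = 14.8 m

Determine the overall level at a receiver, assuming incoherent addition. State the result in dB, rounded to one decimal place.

Apply inverse-square spreading to bring every level to the receiver, then sum 10^(L/10).
blower: 93.8 − 20·log₁₀(30.5/3.5) = 93.8 − 18.80 = 75.00 dB.
vacuum pump: 86.6 − 20·log₁₀(5.1/2.8) = 86.6 − 5.21 = 81.39 dB.
exhaust stack: 94.1 − 20·log₁₀(33.7/4.8) = 94.1 − 16.93 = 77.17 dB.
forklift: 90.3 − 20·log₁₀(14.8/1.7) = 90.3 − 18.80 = 71.50 dB.
Σ 10^(L/10) = 2.356e+08 → L_total = 10·log₁₀(2.356e+08) = 83.72 dB.

83.7 dB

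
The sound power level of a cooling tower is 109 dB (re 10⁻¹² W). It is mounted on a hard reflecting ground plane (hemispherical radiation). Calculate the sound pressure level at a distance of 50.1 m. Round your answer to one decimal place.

67.0 dB

L_p = L_w − 10·log₁₀(2π·r²) with r = 50.1 m.
2π·r² = 1.577e+04 m², 10·log₁₀ of that is 41.979 dB.
L_p = 109 − 41.979 = 67.02 dB.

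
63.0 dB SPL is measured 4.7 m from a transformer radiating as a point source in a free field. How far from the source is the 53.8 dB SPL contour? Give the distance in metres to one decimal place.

Point-source spreading drops the level by 20·log₁₀(r₂/r₁); inverting, r₂/r₁ = 10^(ΔL/20).
r₂ = 4.7·10^((63.0−53.8)/20) = 4.7·10^(9.2/20) = 13.55 m.

13.6 m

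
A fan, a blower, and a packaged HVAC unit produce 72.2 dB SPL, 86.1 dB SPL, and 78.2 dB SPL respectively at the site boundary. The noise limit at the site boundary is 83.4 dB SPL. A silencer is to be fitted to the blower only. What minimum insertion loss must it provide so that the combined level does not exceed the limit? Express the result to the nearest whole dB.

The untreated sources together contribute 10^(72.2/10) + 10^(78.2/10) = 8.267e+07, i.e. 79.17 dB SPL.
The limit corresponds to 10^(83.4/10) = 2.188e+08; subtracting the fixed part leaves 1.361e+08 for the blower, i.e. 81.34 dB SPL.
Required insertion loss = 86.1 − 81.34 = 4.76 dB.

5 dB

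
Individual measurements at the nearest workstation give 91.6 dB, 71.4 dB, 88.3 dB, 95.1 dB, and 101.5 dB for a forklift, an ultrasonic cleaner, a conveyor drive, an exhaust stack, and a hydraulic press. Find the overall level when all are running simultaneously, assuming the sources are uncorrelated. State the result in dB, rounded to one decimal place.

Incoherent sources combine by intensity addition: L_total = 10·log₁₀(Σ 10^(L_i/10)).
Σ 10^(L/10) = 10^(91.6/10) + 10^(71.4/10) + 10^(88.3/10) + 10^(95.1/10) + 10^(101.5/10) = 1.950e+10.
L_total = 10·log₁₀(1.950e+10) = 102.90 dB.

102.9 dB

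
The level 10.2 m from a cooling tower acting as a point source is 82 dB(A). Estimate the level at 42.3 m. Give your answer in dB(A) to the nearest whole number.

Spherical spreading from a point source gives a 20·log₁₀(r₂/r₁) drop.
L₂ = 82 − 20·log₁₀(42.3/10.2) = 82 − 12.355 = 69.65 dB(A).

70 dB(A)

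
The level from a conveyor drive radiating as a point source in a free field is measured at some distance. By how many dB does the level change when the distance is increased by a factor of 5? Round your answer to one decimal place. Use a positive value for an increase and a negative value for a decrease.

-14.0 dB

With spherical spreading the level changes by −20·log₁₀(r₂/r₁).
ΔL = −20·log₁₀(5) = -13.98 dB.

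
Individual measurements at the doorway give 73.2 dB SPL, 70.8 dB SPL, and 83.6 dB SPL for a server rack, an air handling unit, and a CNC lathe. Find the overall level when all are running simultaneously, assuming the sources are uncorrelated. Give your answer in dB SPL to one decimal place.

84.2 dB SPL

Incoherent sources combine by intensity addition: L_total = 10·log₁₀(Σ 10^(L_i/10)).
Σ 10^(L/10) = 10^(73.2/10) + 10^(70.8/10) + 10^(83.6/10) = 2.620e+08.
L_total = 10·log₁₀(2.620e+08) = 84.18 dB SPL.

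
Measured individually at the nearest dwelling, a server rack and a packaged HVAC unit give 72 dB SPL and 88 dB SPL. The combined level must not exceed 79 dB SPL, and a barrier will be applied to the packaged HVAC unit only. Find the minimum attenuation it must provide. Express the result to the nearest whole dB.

10 dB

Everything except the packaged HVAC unit sums to 10^(72/10) = 1.585e+07 in linear terms, 72.00 dB SPL.
To meet 79 dB SPL overall, the treated packaged HVAC unit may contribute at most 10^(79/10) − 1.585e+07 = 6.358e+07, i.e. 78.03 dB SPL.
Required insertion loss = 88 − 78.03 = 9.97 dB.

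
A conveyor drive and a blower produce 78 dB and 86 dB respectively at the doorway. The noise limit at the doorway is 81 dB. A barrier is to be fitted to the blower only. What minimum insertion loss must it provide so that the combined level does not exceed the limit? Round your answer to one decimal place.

8.0 dB

Everything except the blower sums to 10^(78/10) = 6.310e+07 in linear terms, 78.00 dB.
The limit corresponds to 10^(81/10) = 1.259e+08; subtracting the fixed part leaves 6.280e+07 for the blower, i.e. 77.98 dB.
So the blower must be reduced from 86 to 77.98 dB: IL = 8.02 dB.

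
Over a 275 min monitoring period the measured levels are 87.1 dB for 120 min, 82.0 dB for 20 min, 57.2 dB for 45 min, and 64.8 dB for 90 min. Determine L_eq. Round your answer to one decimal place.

83.7 dB

The energy average is taken in the linear domain: L_eq = 10·log₁₀[(Σ tᵢ·10^(Lᵢ/10))/T], T = 275 min.
Σ tᵢ·10^(Lᵢ/10) = 120·10^(87.1/10) + 20·10^(82.0/10) + 45·10^(57.2/10) + 90·10^(64.8/10) = 6.501e+10.
L_eq = 10·log₁₀(6.501e+10/275) = 83.74 dB.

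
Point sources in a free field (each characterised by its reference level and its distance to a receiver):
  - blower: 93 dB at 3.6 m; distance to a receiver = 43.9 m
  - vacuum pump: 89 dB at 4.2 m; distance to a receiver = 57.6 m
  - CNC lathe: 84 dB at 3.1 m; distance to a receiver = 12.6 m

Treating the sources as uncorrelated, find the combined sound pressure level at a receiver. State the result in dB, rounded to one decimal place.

75.2 dB

Apply inverse-square spreading to bring every level to the receiver, then sum 10^(L/10).
blower: 93 − 20·log₁₀(43.9/3.6) = 93 − 21.72 = 71.28 dB.
vacuum pump: 89 − 20·log₁₀(57.6/4.2) = 89 − 22.74 = 66.26 dB.
CNC lathe: 84 − 20·log₁₀(12.6/3.1) = 84 − 12.18 = 71.82 dB.
Σ 10^(L/10) = 3.285e+07 → L_total = 10·log₁₀(3.285e+07) = 75.16 dB.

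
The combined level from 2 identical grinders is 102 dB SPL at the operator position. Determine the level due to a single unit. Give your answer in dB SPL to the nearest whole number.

99 dB SPL

Dividing the total intensity by 2 lowers the level by 10·log₁₀ 2 = 3.010 dB: L₁ = 102 − 3.010.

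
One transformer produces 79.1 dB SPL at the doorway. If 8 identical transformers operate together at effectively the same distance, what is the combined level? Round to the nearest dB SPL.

L_total = L₁ + 10·log₁₀ N for N identical incoherent sources.
L_total = 79.1 + 10·log₁₀(8) = 79.1 + 9.031 = 88.13 dB SPL.

88 dB SPL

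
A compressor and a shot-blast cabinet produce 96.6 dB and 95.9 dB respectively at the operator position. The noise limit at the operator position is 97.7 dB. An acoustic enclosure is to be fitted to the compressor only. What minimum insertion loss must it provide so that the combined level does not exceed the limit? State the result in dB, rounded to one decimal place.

3.6 dB

The untreated sources together contribute 10^(95.9/10) = 3.890e+09, i.e. 95.90 dB.
To meet 97.7 dB overall, the treated compressor may contribute at most 10^(97.7/10) − 3.890e+09 = 1.998e+09, i.e. 93.01 dB.
So the compressor must be reduced from 96.6 to 93.01 dB: IL = 3.59 dB.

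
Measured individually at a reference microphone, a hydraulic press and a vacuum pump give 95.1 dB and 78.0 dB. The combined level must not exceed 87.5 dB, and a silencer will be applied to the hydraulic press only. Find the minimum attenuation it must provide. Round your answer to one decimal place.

Fixed contribution from the other source: Σ 10^(L/10) = 10^(78.0/10) = 6.310e+07 (78.00 dB).
To meet 87.5 dB overall, the treated hydraulic press may contribute at most 10^(87.5/10) − 6.310e+07 = 4.992e+08, i.e. 86.98 dB.
So the hydraulic press must be reduced from 95.1 to 86.98 dB: IL = 8.12 dB.

8.1 dB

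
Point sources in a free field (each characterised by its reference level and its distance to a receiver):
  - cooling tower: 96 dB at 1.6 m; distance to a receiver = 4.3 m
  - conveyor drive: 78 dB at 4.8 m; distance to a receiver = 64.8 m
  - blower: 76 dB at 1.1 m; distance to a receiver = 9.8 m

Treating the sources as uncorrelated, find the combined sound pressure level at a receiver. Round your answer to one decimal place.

Propagate each source to the receiver with L = L_ref − 20·log₁₀(r/r_ref), then add intensities.
cooling tower: 96 − 20·log₁₀(4.3/1.6) = 96 − 8.59 = 87.41 dB.
conveyor drive: 78 − 20·log₁₀(64.8/4.8) = 78 − 22.61 = 55.39 dB.
blower: 76 − 20·log₁₀(9.8/1.1) = 76 − 19.00 = 57.00 dB.
Σ 10^(L/10) = 5.520e+08 → L_total = 10·log₁₀(5.520e+08) = 87.42 dB.

87.4 dB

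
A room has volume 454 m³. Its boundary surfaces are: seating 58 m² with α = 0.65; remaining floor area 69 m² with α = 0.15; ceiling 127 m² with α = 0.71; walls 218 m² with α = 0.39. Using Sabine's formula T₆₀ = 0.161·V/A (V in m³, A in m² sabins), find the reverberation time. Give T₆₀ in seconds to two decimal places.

Total absorption A = 58·0.65 + 69·0.15 + 127·0.71 + 218·0.39 = 223.24 m² sabins.
T₆₀ = 0.161·V/A = 0.161·454/223.24 = 0.327 s.

0.33 s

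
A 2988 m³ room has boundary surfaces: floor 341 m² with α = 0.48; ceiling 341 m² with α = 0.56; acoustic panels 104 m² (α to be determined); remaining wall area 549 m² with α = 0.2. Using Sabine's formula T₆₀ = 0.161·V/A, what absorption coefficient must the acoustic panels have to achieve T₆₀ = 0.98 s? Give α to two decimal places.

0.25

From T₆₀ = 0.161·V/A, the target T₆₀ = 0.98 s needs A = 0.161·2988/0.98 = 490.89 m².
Absorption from the other surfaces = 341·0.48 + 341·0.56 + 549·0.2 = 464.44 m², so the acoustic panels must supply 26.45 m² over 104 m².
α = 26.45/104 = 0.254.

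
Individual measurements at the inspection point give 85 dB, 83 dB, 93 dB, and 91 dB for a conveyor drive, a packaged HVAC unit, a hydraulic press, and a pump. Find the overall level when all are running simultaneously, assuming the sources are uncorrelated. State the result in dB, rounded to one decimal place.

Incoherent sources combine by intensity addition: L_total = 10·log₁₀(Σ 10^(L_i/10)).
Σ 10^(L/10) = 10^(85/10) + 10^(83/10) + 10^(93/10) + 10^(91/10) = 3.770e+09.
L_total = 10·log₁₀(3.770e+09) = 95.76 dB.

95.8 dB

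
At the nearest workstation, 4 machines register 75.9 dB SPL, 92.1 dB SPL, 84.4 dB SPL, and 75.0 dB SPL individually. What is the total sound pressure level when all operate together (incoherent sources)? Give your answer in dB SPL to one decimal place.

92.9 dB SPL

For uncorrelated sources the intensities add, so convert each level to linear form, sum, and take 10·log₁₀ of the total.
Σ 10^(L/10) = 10^(75.9/10) + 10^(92.1/10) + 10^(84.4/10) + 10^(75.0/10) = 1.968e+09.
L_total = 10·log₁₀(1.968e+09) = 92.94 dB SPL.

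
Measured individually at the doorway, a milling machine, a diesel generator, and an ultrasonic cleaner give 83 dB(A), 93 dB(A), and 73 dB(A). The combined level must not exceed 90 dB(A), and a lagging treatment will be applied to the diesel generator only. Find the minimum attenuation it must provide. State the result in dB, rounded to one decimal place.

The untreated sources together contribute 10^(83/10) + 10^(73/10) = 2.195e+08, i.e. 83.41 dB(A).
To meet 90 dB(A) overall, the treated diesel generator may contribute at most 10^(90/10) − 2.195e+08 = 7.805e+08, i.e. 88.92 dB(A).
So the diesel generator must be reduced from 93 to 88.92 dB(A): IL = 4.08 dB.

4.1 dB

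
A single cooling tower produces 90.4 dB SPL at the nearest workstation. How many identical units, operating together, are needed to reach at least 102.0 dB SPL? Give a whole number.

15

Need L₁ + 10·log₁₀ N ≥ 102.0, i.e. log₁₀ N ≥ 1.16.
N ≥ 10^(11.6/10) = 14.454, so N = 15.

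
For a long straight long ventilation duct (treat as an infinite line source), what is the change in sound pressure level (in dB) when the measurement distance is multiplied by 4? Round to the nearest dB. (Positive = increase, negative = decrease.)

With cylindrical spreading the level changes by −10·log₁₀(r₂/r₁).
ΔL = −10·log₁₀(4) = -6.02 dB.

-6 dB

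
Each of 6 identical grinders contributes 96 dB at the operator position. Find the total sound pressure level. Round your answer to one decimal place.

L_total = L₁ + 10·log₁₀ N for N identical incoherent sources.
L_total = 96 + 10·log₁₀(6) = 96 + 7.782 = 103.78 dB.

103.8 dB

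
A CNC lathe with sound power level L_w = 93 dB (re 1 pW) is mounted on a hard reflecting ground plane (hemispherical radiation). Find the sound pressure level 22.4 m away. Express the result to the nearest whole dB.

The power spreads over a hemisphere of area 2π·r², so L_p = L_w − 10·log₁₀(2π·r²).
2π·r² = 3153 m², 10·log₁₀ of that is 34.987 dB.
L_p = 93 − 34.987 = 58.01 dB.

58 dB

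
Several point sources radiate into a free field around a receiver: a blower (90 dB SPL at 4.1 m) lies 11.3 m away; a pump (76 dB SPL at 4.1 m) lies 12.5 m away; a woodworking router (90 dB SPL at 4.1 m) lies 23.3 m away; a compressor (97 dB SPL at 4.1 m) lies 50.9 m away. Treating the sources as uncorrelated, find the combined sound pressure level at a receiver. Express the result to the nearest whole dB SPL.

83 dB SPL

Propagate each source to the receiver with L = L_ref − 20·log₁₀(r/r_ref), then add intensities.
blower: 90 − 20·log₁₀(11.3/4.1) = 90 − 8.81 = 81.19 dB SPL.
pump: 76 − 20·log₁₀(12.5/4.1) = 76 − 9.68 = 66.32 dB SPL.
woodworking router: 90 − 20·log₁₀(23.3/4.1) = 90 − 15.09 = 74.91 dB SPL.
compressor: 97 − 20·log₁₀(50.9/4.1) = 97 − 21.88 = 75.12 dB SPL.
Σ 10^(L/10) = 1.994e+08 → L_total = 10·log₁₀(1.994e+08) = 83.00 dB SPL.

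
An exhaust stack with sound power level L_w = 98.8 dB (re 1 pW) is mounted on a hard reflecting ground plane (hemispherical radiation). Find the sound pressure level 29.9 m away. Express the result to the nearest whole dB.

61 dB

The power spreads over a hemisphere of area 2π·r², so L_p = L_w − 10·log₁₀(2π·r²).
2π·r² = 5617 m², 10·log₁₀ of that is 37.495 dB.
L_p = 98.8 − 37.495 = 61.30 dB.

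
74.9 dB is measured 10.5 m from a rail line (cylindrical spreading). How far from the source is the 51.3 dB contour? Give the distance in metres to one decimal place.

Line-source spreading drops the level by 10·log₁₀(r₂/r₁); inverting, r₂/r₁ = 10^(ΔL/10).
r₂ = 10.5·10^((74.9−51.3)/10) = 10.5·10^(23.6/10) = 2405.41 m.

2405.4 m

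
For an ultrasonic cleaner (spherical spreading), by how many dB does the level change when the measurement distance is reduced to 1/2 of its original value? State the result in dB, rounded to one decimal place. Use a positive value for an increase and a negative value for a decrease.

With spherical spreading the level changes by −20·log₁₀(r₂/r₁).
ΔL = −20·log₁₀(0.5) = +6.02 dB.

+6.0 dB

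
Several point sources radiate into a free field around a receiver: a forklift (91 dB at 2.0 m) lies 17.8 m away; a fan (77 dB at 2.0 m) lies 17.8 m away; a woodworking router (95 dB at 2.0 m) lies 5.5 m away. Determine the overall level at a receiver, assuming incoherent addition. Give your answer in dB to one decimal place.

Propagate each source to the receiver with L = L_ref − 20·log₁₀(r/r_ref), then add intensities.
forklift: 91 − 20·log₁₀(17.8/2.0) = 91 − 18.99 = 72.01 dB.
fan: 77 − 20·log₁₀(17.8/2.0) = 77 − 18.99 = 58.01 dB.
woodworking router: 95 − 20·log₁₀(5.5/2.0) = 95 − 8.79 = 86.21 dB.
Σ 10^(L/10) = 4.347e+08 → L_total = 10·log₁₀(4.347e+08) = 86.38 dB.

86.4 dB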